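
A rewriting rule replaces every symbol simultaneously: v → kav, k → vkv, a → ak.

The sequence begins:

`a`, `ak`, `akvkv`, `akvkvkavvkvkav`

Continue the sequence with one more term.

akvkvkavvkvkavvkvakkavkavvkvkavvkvakkav

Replace each of the 14 characters of akvkvkavvkvkav in place — ak vkv kav vkv kav vkv ak kav kav vkv kav vkv ak kav — and concatenate.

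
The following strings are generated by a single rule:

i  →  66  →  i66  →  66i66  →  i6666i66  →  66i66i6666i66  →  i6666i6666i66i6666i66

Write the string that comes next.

66i66i6666i66i6666i6666i66i6666i66

From term 3 onward, concatenate the second-to-last term with the last: i·66 = i66, 66·i66 = 66i66, …
So term 8 is 66i66i6666i66·i6666i6666i66i6666i66.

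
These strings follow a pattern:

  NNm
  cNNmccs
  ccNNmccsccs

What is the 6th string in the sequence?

cccccNNmccsccsccsccsccs

Each term wraps the previous one in c on the left and ccs on the right.
From ccNNmccsccs, 3 further steps: ccNNmccsccs → cccNNmccsccsccs → ccccNNmccsccsccsccs → (answer).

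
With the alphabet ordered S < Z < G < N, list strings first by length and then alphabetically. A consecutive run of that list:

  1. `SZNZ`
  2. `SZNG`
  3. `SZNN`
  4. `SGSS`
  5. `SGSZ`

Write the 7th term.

SGSN

Continuing the enumeration 2 steps past SGSZ: SGSZ → SGSG → (answer).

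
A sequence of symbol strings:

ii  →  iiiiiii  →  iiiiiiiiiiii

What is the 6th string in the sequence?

iiiiiiiiiiiiiiiiiiiiiiiiiii

Every step adds ii to the front and iii to the end of the previous string.
From iiiiiiiiiiii, 3 further steps: iiiiiiiiiiii → iiiiiiiiiiiiiiiii → iiiiiiiiiiiiiiiiiiiiii → (answer).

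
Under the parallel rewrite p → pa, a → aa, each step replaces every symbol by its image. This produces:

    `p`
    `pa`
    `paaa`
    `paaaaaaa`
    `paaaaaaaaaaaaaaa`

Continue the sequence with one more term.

Rewriting the 16 symbols of paaaaaaaaaaaaaaa one by one yields pa aa aa aa aa aa aa aa aa aa aa aa aa aa aa aa; concatenated:

paaaaaaaaaaaaaaaaaaaaaaaaaaaaaaa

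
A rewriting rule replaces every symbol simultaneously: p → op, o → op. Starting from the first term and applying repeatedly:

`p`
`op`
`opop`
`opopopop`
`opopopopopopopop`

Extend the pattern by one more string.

opopopopopopopopopopopopopopopop

φ(opopopopopopopop) expands symbol-by-symbol to op op op op op op op op op op op op op op op op; joining the 16 pieces gives the next term.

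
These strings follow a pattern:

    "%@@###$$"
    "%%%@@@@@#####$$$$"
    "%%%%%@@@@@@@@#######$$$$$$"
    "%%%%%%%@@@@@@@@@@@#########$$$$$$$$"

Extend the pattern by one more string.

%%%%%%%%%@@@@@@@@@@@@@@###########$$$$$$$$$$

Reading off run lengths: % runs 1, 3, 5, 7; @ runs 2, 5, 8, 11; # runs 3, 5, 7, 9; $ runs 2, 4, 6, 8 — each is linear in n (n = 1, 2, …).
At n = 5 the blocks have lengths 9, 14, 11, 10.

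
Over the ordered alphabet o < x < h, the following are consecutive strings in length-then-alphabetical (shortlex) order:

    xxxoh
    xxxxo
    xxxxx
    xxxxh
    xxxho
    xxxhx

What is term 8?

Stepping forward 2 times from xxxhx: xxxhx → xxxhh, then the target.

xxhoo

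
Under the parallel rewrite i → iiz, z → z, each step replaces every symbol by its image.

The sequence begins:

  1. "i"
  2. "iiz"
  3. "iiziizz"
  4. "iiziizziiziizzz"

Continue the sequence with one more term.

iiziizziiziizzziiziizziiziizzzz

φ(iiziizziiziizzz) expands symbol-by-symbol to iiz iiz z iiz iiz z z iiz iiz z iiz iiz z z z; joining the 15 pieces gives the next term.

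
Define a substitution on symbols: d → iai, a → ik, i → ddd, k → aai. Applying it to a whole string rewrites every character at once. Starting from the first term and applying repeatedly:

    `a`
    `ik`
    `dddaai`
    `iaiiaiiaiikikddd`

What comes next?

dddikddddddikddddddikddddddaaidddaaiiaiiaiiai

Applying the rule to each of the 16 symbols of iaiiaiiaiikikddd gives the pieces ddd ik ddd ddd ik ddd ddd ik ddd ddd aai ddd aai iai iai iai, which concatenate to the answer.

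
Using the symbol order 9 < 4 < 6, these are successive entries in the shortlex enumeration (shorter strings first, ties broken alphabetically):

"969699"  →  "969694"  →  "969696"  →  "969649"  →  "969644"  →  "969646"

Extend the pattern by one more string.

Find the rightmost character of 969646 below 6, bump it to the next letter, and reset everything to its right to 9.

969669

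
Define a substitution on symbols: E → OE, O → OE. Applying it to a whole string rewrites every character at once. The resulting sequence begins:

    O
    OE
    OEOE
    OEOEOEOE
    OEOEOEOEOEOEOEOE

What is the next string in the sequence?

Applying the rule to each of the 16 symbols of OEOEOEOEOEOEOEOE gives the pieces OE OE OE OE OE OE OE OE OE OE OE OE OE OE OE OE, which concatenate to the answer.

OEOEOEOEOEOEOEOEOEOEOEOEOEOEOEOE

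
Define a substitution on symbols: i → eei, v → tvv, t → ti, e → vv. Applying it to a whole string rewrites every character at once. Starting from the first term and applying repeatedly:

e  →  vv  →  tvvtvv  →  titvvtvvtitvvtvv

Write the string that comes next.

tieeititvvtvvtitvvtvvtieeititvvtvvtitvvtvv

Replace each of the 16 characters of titvvtvvtitvvtvv in place — ti eei ti tvv tvv ti tvv tvv ti eei ti tvv tvv ti tvv tvv — and concatenate.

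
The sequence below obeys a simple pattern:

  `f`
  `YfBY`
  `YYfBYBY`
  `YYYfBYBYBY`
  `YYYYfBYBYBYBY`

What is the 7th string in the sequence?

YYYYYYfBYBYBYBYBYBY

Every step adds Y to the front and BY to the end of the previous string.
From YYYYfBYBYBYBY, 2 further steps: YYYYfBYBYBYBY → YYYYYfBYBYBYBYBY → (answer).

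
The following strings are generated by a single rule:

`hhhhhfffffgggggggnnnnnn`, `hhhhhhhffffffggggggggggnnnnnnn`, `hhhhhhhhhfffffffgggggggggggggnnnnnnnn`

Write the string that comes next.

hhhhhhhhhhhffffffffggggggggggggggggnnnnnnnnn

Each string has the form h^{2n-1} f^{n+2} g^{3n-2} n^{n+3}, where the shown terms are n = 3, 4, 5.
Setting n = 6 gives 11, 8, 16, 9 characters in each block.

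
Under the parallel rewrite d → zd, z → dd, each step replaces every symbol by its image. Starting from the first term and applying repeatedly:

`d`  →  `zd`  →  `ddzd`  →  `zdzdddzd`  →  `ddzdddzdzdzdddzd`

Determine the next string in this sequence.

Applying the rule to each of the 16 symbols of ddzdddzdzdzdddzd gives the pieces zd zd dd zd zd zd dd zd dd zd dd zd zd zd dd zd, which concatenate to the answer.

zdzdddzdzdzdddzdddzdddzdzdzdddzd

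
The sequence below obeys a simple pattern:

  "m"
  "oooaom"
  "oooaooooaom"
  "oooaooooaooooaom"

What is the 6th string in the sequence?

oooaooooaooooaooooaooooaom

Every step adds oooao at the front: s(k+1) = oooao·s(k).
From oooaooooaooooaom, 2 further steps: oooaooooaooooaom → oooaooooaooooaooooaom → (answer).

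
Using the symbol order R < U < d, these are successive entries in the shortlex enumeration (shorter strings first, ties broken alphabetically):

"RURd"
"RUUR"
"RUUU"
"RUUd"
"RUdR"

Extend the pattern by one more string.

The successor of RUdR increments the rightmost position that isn't already d and resets every position after it to R.

RUdU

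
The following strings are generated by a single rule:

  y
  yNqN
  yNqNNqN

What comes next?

The strings grow by a fixed suffix NqN each time.
Applying this once more to yNqNNqN:

yNqNNqNNqN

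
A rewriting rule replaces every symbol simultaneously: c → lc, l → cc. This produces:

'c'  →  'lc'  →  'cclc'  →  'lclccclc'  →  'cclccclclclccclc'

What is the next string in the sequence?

Rewriting the 16 symbols of cclccclclclccclc one by one yields lc lc cc lc lc lc cc lc cc lc cc lc lc lc cc lc; concatenated:

lclccclclclccclccclccclclclccclc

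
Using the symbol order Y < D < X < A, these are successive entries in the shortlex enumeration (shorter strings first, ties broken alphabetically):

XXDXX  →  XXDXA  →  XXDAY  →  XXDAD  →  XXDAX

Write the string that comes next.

Find the rightmost character of XXDAX below A, bump it to the next letter, and reset everything to its right to Y.

XXDAA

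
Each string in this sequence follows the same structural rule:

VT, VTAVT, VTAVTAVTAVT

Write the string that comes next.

VTAVTAVTAVTAVTAVTAVTAVT

Every step duplicates the string with 'A' between the halves.
One more doubling of VTAVTAVTAVT gives the answer.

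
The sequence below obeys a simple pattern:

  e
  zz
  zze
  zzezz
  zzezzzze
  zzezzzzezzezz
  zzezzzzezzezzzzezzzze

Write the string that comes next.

This is a Fibonacci-style word recurrence s(k) = s(k−1)·s(k−2): e.g. zz·e = zze.
The next term joins zzezzzzezzezzzzezzzze and zzezzzzezzezz.

zzezzzzezzezzzzezzzzezzezzzzezzezz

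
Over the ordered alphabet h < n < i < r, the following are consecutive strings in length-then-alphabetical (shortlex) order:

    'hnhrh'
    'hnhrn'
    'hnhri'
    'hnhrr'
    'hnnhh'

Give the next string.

Treat hnnhh as a base-4 numeral over the given alphabet and add one, carrying through any trailing r's.

hnnhn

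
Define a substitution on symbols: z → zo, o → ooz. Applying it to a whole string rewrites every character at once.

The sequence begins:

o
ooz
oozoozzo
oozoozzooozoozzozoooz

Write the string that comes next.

Replace each of the 21 characters of oozoozzooozoozzozoooz in place — ooz ooz zo ooz ooz zo zo ooz ooz ooz zo ooz ooz zo zo ooz zo ooz ooz ooz zo — and concatenate.

oozoozzooozoozzozooozoozoozzooozoozzozooozzooozoozoozzo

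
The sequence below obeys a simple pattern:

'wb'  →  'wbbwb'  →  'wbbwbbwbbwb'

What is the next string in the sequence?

wbbwbbwbbwbbwbbwbbwbbwb

Each string is two copies of the previous one joined by 'b'.
One more doubling of wbbwbbwbbwb gives the answer.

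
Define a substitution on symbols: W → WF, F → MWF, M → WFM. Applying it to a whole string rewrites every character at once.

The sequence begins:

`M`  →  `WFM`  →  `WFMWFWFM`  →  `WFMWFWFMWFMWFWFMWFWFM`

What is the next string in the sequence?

Applying the rule to each of the 21 symbols of WFMWFWFMWFMWFWFMWFWFM gives the pieces WF MWF WFM WF MWF WF MWF WFM WF MWF WFM WF MWF WF MWF WFM WF MWF WF MWF WFM, which concatenate to the answer.

WFMWFWFMWFMWFWFMWFWFMWFMWFWFMWFMWFWFMWFWFMWFMWFWFMWFWFM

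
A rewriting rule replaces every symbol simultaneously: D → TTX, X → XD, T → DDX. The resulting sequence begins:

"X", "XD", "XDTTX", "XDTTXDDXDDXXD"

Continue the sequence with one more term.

Applying the rule to each of the 13 symbols of XDTTXDDXDDXXD gives the pieces XD TTX DDX DDX XD TTX TTX XD TTX TTX XD XD TTX, which concatenate to the answer.

XDTTXDDXDDXXDTTXTTXXDTTXTTXXDXDTTX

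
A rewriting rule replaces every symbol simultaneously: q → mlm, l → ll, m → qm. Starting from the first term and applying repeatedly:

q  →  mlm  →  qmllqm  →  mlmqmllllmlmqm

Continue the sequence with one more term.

Rewriting the 14 symbols of mlmqmllllmlmqm one by one yields qm ll qm mlm qm ll ll ll ll qm ll qm mlm qm; concatenated:

qmllqmmlmqmllllllllqmllqmmlmqm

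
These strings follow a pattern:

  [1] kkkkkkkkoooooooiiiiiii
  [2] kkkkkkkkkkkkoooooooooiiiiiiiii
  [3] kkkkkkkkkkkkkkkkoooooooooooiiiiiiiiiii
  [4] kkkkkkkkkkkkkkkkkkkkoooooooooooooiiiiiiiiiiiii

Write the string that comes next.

Each string has the form k^{4n} o^{2n+3} i^{2n+3}, where the shown terms are n = 2, 3, 4, 5.
For the next term, n = 6, so the run lengths are 24, 15, 15.

kkkkkkkkkkkkkkkkkkkkkkkkoooooooooooooooiiiiiiiiiiiiiii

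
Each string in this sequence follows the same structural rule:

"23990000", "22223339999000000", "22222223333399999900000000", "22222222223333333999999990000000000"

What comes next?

Term n consists of 3n-2 2's, followed by 2n-1 3's, followed by 2n 9's, followed by 2n+2 0's (n = 1, 2, …).
For the next term, n = 5, so the run lengths are 13, 9, 10, 12.

22222222222223333333339999999999000000000000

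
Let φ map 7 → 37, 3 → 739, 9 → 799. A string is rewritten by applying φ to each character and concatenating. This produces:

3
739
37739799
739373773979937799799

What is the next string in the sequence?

φ(739373773979937799799) expands symbol-by-symbol to 37 739 799 739 37 739 37 37 739 799 37 799 799 739 37 37 799 799 37 799 799; joining the 21 pieces gives the next term.

3773979973937739373773979937799799739373779979937799799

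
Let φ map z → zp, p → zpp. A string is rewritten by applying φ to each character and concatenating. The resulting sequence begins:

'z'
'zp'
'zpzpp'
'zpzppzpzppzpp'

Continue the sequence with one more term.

zpzppzpzppzppzpzppzpzppzppzpzppzpp

φ(zpzppzpzppzpp) expands symbol-by-symbol to zp zpp zp zpp zpp zp zpp zp zpp zpp zp zpp zpp; joining the 13 pieces gives the next term.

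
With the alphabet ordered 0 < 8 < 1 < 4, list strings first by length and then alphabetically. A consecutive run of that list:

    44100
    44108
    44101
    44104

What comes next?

Find the rightmost character of 44104 below 4, bump it to the next letter, and reset everything to its right to 0.

44180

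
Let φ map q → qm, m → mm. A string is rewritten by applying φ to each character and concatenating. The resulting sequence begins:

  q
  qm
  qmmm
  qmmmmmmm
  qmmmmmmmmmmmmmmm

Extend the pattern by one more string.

Rewriting the 16 symbols of qmmmmmmmmmmmmmmm one by one yields qm mm mm mm mm mm mm mm mm mm mm mm mm mm mm mm; concatenated:

qmmmmmmmmmmmmmmmmmmmmmmmmmmmmmmm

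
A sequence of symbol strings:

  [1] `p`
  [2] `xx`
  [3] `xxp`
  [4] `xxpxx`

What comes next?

xxpxxxxp

From term 3 onward, concatenate the last term with the second-to-last: xx·p = xxp, xxp·xx = xxpxx, …
The next term joins xxpxx and xxp.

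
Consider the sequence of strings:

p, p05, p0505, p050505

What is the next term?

Each term is the previous one with 05 appended.
One more step from p050505 gives the answer.

p05050505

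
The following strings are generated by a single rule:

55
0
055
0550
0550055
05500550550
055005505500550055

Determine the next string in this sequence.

From term 3 onward, concatenate the last term with the second-to-last: 0·55 = 055, 055·0 = 0550, …
So term 8 is 055005505500550055·05500550550.

05500550550055005505500550550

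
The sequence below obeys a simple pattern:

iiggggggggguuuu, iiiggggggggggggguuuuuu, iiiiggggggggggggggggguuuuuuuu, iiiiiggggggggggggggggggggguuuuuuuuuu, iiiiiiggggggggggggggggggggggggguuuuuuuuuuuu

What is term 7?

iiiiiiiiggggggggggggggggggggggggggggggggguuuuuuuuuuuuuuuu

Reading off run lengths: i runs 2, 3, 4, 5, 6; g runs 9, 13, 17, 21, 25; u runs 4, 6, 8, 10, 12 — each is linear in n, where the shown terms are n = 2, 3, 4, 5, 6.
At n = 8 the blocks have lengths 8, 33, 16.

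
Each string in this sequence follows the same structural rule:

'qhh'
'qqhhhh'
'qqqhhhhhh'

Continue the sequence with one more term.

The n-th term is n q's then 2n h's (n = 1, 2, …).
For the next term, n = 4, so the run lengths are 4, 8.

qqqqhhhhhhhh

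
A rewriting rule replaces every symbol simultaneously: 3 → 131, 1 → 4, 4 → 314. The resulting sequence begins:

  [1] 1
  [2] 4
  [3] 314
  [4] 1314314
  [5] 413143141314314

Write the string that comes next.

Replace each of the 15 characters of 413143141314314 in place — 314 4 131 4 314 131 4 314 4 131 4 314 131 4 314 — and concatenate.

314413143141314314413143141314314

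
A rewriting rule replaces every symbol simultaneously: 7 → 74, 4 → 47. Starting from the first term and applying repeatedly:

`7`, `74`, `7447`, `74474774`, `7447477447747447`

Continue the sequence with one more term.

φ(7447477447747447) expands symbol-by-symbol to 74 47 47 74 47 74 74 47 47 74 74 47 74 47 47 74; joining the 16 pieces gives the next term.

74474774477474474774744774474774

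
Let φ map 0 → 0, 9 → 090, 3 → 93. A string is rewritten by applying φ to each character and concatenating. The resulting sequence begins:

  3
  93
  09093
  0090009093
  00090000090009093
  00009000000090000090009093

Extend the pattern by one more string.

0000090000000009000000090000090009093

Replace each of the 26 characters of 00009000000090000090009093 in place — 0 0 0 0 090 0 0 0 0 0 0 0 090 0 0 0 0 0 090 0 0 0 090 0 090 93 — and concatenate.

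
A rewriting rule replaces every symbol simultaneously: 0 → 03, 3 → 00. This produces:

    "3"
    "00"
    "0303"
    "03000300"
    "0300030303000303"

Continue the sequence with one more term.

03000303030003000300030303000300

φ(0300030303000303) expands symbol-by-symbol to 03 00 03 03 03 00 03 00 03 00 03 03 03 00 03 00; joining the 16 pieces gives the next term.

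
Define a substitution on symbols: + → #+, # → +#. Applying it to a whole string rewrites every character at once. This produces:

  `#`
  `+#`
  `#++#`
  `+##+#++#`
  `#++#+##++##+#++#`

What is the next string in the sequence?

+##+#++##++#+##+#++#+##++##+#++#

Replace each of the 16 characters of #++#+##++##+#++# in place — +# #+ #+ +# #+ +# +# #+ #+ +# +# #+ +# #+ #+ +# — and concatenate.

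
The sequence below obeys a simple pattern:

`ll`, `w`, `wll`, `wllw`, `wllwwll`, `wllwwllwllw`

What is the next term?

wllwwllwllwwllwwll

This is a Fibonacci-style word recurrence s(k) = s(k−1)·s(k−2): e.g. w·ll = wll.
Continuing: wllwwllwllw · wllwwll gives term 7.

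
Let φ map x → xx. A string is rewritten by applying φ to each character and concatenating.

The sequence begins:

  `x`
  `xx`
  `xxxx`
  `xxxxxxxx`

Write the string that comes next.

Rewriting each symbol of xxxxxxxx: x→xx, x→xx, x→xx, x→xx, x→xx, x→xx, x→xx, x→xx, which concatenates to xx xx xx xx xx xx xx xx.

xxxxxxxxxxxxxxxx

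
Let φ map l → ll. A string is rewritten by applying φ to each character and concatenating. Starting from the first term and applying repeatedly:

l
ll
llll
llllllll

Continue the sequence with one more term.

llllllllllllllll

Expanding llllllll: l→ll, l→ll, l→ll, l→ll, l→ll, l→ll, l→ll, l→ll. Concatenated: ll ll ll ll ll ll ll ll.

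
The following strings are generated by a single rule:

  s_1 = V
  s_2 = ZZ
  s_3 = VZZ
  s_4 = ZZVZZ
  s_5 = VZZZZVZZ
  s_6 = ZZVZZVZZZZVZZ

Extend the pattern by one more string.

This is a Fibonacci-style word recurrence s(k) = s(k−2)·s(k−1): e.g. V·ZZ = VZZ.
Continuing: VZZZZVZZ · ZZVZZVZZZZVZZ gives term 7.

VZZZZVZZZZVZZVZZZZVZZ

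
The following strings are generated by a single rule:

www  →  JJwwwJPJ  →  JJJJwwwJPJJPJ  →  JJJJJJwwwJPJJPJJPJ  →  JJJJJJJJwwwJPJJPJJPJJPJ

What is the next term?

s(k+1) = JJ·s(k)·JPJ, so each term gains JJ as a prefix and JPJ as a suffix.
Applying this once more to JJJJJJJJwwwJPJJPJJPJJPJ:

JJJJJJJJJJwwwJPJJPJJPJJPJJPJ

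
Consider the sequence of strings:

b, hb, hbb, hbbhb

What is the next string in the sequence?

This is a Fibonacci-style word recurrence s(k) = s(k−1)·s(k−2): e.g. hb·b = hbb.
Continuing: hbbhb · hbb gives term 5.

hbbhbhbb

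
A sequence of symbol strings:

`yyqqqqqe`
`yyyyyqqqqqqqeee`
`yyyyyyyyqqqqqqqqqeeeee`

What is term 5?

yyyyyyyyyyyyyyqqqqqqqqqqqqqeeeeeeeee

Term n consists of 3n-1 y's, followed by 2n+3 q's, followed by 2n-1 e's (n = 1, 2, …).
For term 5, n = 5, so the run lengths are 14, 13, 9.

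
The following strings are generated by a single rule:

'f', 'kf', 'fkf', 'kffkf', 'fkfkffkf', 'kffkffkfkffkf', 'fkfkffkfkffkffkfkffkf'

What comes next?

kffkffkfkffkffkfkffkfkffkffkfkffkf

From term 3 onward, concatenate the second-to-last term with the last: f·kf = fkf, kf·fkf = kffkf, …
Continuing: kffkffkfkffkf · fkfkffkfkffkffkfkffkf gives term 8.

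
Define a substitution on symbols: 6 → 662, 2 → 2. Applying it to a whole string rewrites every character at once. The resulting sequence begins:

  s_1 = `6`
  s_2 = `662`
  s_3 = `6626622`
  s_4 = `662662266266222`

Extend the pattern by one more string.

Rewriting the 15 symbols of 662662266266222 one by one yields 662 662 2 662 662 2 2 662 662 2 662 662 2 2 2; concatenated:

6626622662662226626622662662222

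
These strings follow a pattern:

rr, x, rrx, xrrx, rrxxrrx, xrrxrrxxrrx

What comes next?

From term 3 onward, concatenate the second-to-last term with the last: rr·x = rrx, x·rrx = xrrx, …
The next term joins rrxxrrx and xrrxrrxxrrx.

rrxxrrxxrrxrrxxrrx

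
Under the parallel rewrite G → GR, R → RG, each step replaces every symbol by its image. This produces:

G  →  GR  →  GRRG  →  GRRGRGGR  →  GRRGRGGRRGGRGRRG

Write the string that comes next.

Rewriting the 16 symbols of GRRGRGGRRGGRGRRG one by one yields GR RG RG GR RG GR GR RG RG GR GR RG GR RG RG GR; concatenated:

GRRGRGGRRGGRGRRGRGGRGRRGGRRGRGGR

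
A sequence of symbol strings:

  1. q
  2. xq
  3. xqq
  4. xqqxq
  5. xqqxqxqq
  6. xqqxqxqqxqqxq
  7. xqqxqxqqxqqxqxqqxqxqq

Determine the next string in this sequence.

xqqxqxqqxqqxqxqqxqxqqxqqxqxqqxqqxq

Each term (from the third on) is the previous term followed by the one before it: term 3 = xq·q = xqq.
So term 8 is xqqxqxqqxqqxqxqqxqxqq·xqqxqxqqxqqxq.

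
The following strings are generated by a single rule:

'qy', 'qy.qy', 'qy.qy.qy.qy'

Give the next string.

Every step duplicates the string with '.' between the halves.
Doubling qy.qy.qy.qy with '.' between the halves:

qy.qy.qy.qy.qy.qy.qy.qy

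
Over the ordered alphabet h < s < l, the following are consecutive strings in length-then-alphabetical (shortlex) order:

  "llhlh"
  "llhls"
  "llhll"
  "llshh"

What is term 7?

llssh

Stepping forward 3 times from llshh: llshh → llshs → llshl, then the target.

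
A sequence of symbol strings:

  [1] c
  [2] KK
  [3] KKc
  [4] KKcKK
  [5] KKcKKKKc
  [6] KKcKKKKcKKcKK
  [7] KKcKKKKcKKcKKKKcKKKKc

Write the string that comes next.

KKcKKKKcKKcKKKKcKKKKcKKcKKKKcKKcKK

From term 3 onward, concatenate the last term with the second-to-last: KK·c = KKc, KKc·KK = KKcKK, …
So term 8 is KKcKKKKcKKcKKKKcKKKKc·KKcKKKKcKKcKK.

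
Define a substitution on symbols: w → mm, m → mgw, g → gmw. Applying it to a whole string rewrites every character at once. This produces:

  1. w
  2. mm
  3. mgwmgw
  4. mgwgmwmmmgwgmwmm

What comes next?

Rewriting the 16 symbols of mgwgmwmmmgwgmwmm one by one yields mgw gmw mm gmw mgw mm mgw mgw mgw gmw mm gmw mgw mm mgw mgw; concatenated:

mgwgmwmmgmwmgwmmmgwmgwmgwgmwmmgmwmgwmmmgwmgw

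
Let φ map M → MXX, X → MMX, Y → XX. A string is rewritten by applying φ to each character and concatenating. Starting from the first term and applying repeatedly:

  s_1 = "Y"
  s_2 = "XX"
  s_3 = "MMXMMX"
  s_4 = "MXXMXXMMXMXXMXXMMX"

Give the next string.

Rewriting the 18 symbols of MXXMXXMMXMXXMXXMMX one by one yields MXX MMX MMX MXX MMX MMX MXX MXX MMX MXX MMX MMX MXX MMX MMX MXX MXX MMX; concatenated:

MXXMMXMMXMXXMMXMMXMXXMXXMMXMXXMMXMMXMXXMMXMMXMXXMXXMMX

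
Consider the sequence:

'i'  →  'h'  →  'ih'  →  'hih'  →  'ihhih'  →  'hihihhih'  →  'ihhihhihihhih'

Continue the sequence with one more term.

Each term (from the third on) is the two preceding terms concatenated in order: term 3 = i·h = ih.
The next term joins hihihhih and ihhihhihihhih.

hihihhihihhihhihihhih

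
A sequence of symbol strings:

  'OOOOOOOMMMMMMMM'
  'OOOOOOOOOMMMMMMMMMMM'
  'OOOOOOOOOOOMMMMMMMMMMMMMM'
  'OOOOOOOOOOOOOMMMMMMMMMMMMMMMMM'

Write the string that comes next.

OOOOOOOOOOOOOOOMMMMMMMMMMMMMMMMMMMM

Term n consists of 2n+1 O's, followed by 3n-1 M's, where the shown terms are n = 3, 4, 5, 6.
For the next term, n = 7, so the run lengths are 15, 20.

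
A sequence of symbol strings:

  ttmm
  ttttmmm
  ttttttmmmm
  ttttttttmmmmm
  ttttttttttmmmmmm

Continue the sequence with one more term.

Each string has the form t^{2n} m^{n+1} (n = 1, 2, …).
Setting n = 6 gives 12, 7 characters in each block.

ttttttttttttmmmmmmm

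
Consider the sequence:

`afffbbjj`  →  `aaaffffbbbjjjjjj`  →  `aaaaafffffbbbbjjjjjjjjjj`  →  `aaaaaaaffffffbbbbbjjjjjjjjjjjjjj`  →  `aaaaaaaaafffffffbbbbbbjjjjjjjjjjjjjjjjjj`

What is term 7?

aaaaaaaaaaaaafffffffffbbbbbbbbjjjjjjjjjjjjjjjjjjjjjjjjjj

Reading off run lengths: a runs 1, 3, 5, 7, 9; f runs 3, 4, 5, 6, 7; b runs 2, 3, 4, 5, 6; j runs 2, 6, 10, 14, 18 — each is linear in n (n = 1, 2, …).
For term 7, n = 7, so the run lengths are 13, 9, 8, 26.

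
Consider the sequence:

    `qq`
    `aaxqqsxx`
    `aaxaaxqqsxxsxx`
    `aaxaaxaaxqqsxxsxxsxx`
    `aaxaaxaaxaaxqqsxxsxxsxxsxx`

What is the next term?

Each term wraps the previous one in aax on the left and sxx on the right.
One more step from aaxaaxaaxaaxqqsxxsxxsxxsxx gives the answer.

aaxaaxaaxaaxaaxqqsxxsxxsxxsxxsxx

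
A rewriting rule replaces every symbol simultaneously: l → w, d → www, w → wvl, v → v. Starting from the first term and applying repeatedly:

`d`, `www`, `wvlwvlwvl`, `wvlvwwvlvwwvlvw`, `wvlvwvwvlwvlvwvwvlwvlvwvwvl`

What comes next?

Applying the rule to each of the 27 symbols of wvlvwvwvlwvlvwvwvlwvlvwvwvl gives the pieces wvl v w v wvl v wvl v w wvl v w v wvl v wvl v w wvl v w v wvl v wvl v w, which concatenate to the answer.

wvlvwvwvlvwvlvwwvlvwvwvlvwvlvwwvlvwvwvlvwvlvw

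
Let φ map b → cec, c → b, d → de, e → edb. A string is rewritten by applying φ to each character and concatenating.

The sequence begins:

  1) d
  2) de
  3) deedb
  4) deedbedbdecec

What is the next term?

Replace each of the 13 characters of deedbedbdecec in place — de edb edb de cec edb de cec de edb b edb b — and concatenate.

deedbedbdececedbdececdeedbbedbb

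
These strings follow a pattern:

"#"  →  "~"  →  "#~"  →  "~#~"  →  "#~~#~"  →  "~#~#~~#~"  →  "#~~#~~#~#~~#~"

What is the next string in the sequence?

~#~#~~#~#~~#~~#~#~~#~

From term 3 onward, concatenate the second-to-last term with the last: #·~ = #~, ~·#~ = ~#~, …
The next term joins ~#~#~~#~ and #~~#~~#~#~~#~.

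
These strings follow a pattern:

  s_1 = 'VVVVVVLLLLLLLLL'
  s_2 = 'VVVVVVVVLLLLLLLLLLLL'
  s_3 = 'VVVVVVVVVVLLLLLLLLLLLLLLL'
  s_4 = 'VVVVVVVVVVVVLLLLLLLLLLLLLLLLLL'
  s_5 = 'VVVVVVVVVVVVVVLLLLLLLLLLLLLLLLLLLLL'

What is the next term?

VVVVVVVVVVVVVVVVLLLLLLLLLLLLLLLLLLLLLLLL

Reading off run lengths: V runs 6, 8, 10, 12, 14; L runs 9, 12, 15, 18, 21 — each is linear in n, where the shown terms are n = 3, 4, 5, 6, 7.
At n = 8 the blocks have lengths 16, 24.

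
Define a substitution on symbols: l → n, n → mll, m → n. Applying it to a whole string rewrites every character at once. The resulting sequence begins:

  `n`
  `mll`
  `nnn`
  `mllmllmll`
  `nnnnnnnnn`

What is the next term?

Apply φ to nnnnnnnnn symbol by symbol: n→mll, n→mll, n→mll, n→mll, n→mll, n→mll, n→mll, n→mll, n→mll; joined: mll mll mll mll mll mll mll mll mll.

mllmllmllmllmllmllmllmllmll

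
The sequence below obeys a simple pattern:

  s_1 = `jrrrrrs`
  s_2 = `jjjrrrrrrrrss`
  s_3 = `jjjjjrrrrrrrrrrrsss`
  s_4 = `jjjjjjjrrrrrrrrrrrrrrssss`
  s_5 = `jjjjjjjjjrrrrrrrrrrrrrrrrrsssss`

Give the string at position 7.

jjjjjjjjjjjjjrrrrrrrrrrrrrrrrrrrrrrrsssssss

Term n consists of 2n-1 j's, followed by 3n+2 r's, followed by n s's (n = 1, 2, …).
For term 7, n = 7, so the run lengths are 13, 23, 7.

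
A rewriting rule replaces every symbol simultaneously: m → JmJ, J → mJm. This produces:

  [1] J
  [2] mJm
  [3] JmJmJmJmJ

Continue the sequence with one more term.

mJmJmJmJmJmJmJmJmJmJmJmJmJm

Rewriting each symbol of JmJmJmJmJ: J→mJm, m→JmJ, J→mJm, m→JmJ, J→mJm, m→JmJ, J→mJm, m→JmJ, J→mJm, which concatenates to mJm JmJ mJm JmJ mJm JmJ mJm JmJ mJm.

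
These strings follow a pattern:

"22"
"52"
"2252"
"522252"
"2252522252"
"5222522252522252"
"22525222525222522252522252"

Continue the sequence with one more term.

From term 3 onward, concatenate the second-to-last term with the last: 22·52 = 2252, 52·2252 = 522252, …
So term 8 is 5222522252522252·22525222525222522252522252.

522252225252225222525222525222522252522252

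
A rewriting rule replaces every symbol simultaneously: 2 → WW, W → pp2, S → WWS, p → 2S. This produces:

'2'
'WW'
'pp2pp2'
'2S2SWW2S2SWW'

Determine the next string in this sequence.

WWWWSWWWWSpp2pp2WWWWSWWWWSpp2pp2

Rewriting each symbol of 2S2SWW2S2SWW: 2→WW, S→WWS, 2→WW, S→WWS, W→pp2, W→pp2, 2→WW, S→WWS, 2→WW, S→WWS, W→pp2, W→pp2, which concatenates to WW WWS WW WWS pp2 pp2 WW WWS WW WWS pp2 pp2.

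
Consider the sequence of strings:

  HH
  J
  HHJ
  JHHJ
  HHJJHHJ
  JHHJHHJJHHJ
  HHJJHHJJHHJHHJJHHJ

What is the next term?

This is a Fibonacci-style word recurrence s(k) = s(k−2)·s(k−1): e.g. HH·J = HHJ.
The next term joins JHHJHHJJHHJ and HHJJHHJJHHJHHJJHHJ.

JHHJHHJJHHJHHJJHHJJHHJHHJJHHJ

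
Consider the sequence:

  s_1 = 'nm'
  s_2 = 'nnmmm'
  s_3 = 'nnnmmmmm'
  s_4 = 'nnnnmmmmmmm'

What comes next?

Reading off run lengths: n runs 1, 2, 3, 4; m runs 1, 3, 5, 7 — each is linear in n (n = 1, 2, …).
At n = 5 the blocks have lengths 5, 9.

nnnnnmmmmmmmmm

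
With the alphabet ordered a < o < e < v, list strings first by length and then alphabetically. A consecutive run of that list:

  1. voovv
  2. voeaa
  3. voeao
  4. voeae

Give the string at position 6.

Advancing 2 positions from voeae through voeae → voeav reaches term 6.

voeoa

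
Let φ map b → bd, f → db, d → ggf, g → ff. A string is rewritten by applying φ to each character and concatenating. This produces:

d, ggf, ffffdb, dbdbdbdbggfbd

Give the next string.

ggfbdggfbdggfbdggfbdffffdbbdggf

φ(dbdbdbdbggfbd) expands symbol-by-symbol to ggf bd ggf bd ggf bd ggf bd ff ff db bd ggf; joining the 13 pieces gives the next term.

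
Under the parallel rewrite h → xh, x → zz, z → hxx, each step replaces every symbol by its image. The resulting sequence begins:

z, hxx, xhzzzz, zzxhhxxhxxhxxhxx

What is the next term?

φ(zzxhhxxhxxhxxhxx) expands symbol-by-symbol to hxx hxx zz xh xh zz zz xh zz zz xh zz zz xh zz zz; joining the 16 pieces gives the next term.

hxxhxxzzxhxhzzzzxhzzzzxhzzzzxhzzzz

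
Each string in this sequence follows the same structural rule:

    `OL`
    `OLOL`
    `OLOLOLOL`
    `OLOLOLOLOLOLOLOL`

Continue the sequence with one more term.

OLOLOLOLOLOLOLOLOLOLOLOLOLOLOLOL

Every step duplicates the string.
So the next term is two copies of OLOLOLOLOLOLOLOL.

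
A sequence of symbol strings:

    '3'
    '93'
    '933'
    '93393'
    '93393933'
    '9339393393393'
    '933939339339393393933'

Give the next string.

9339393393393933939339339393393393

This is a Fibonacci-style word recurrence s(k) = s(k−1)·s(k−2): e.g. 93·3 = 933.
So term 8 is 933939339339393393933·9339393393393.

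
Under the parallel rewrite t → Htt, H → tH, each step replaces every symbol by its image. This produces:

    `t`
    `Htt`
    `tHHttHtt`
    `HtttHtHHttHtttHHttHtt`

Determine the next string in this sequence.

tHHttHttHtttHHtttHtHHttHtttHHttHttHtttHtHHttHtttHHttHtt

φ(HtttHtHHttHtttHHttHtt) expands symbol-by-symbol to tH Htt Htt Htt tH Htt tH tH Htt Htt tH Htt Htt Htt tH tH Htt Htt tH Htt Htt; joining the 21 pieces gives the next term.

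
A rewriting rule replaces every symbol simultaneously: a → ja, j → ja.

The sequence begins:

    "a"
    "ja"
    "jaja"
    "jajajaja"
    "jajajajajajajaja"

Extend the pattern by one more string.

jajajajajajajajajajajajajajajaja

φ(jajajajajajajaja) expands symbol-by-symbol to ja ja ja ja ja ja ja ja ja ja ja ja ja ja ja ja; joining the 16 pieces gives the next term.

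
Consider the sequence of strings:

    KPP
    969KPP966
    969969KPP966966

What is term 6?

s(k+1) = 969·s(k)·966, so each term gains 969 as a prefix and 966 as a suffix.
From 969969KPP966966, 3 further steps: 969969KPP966966 → 969969969KPP966966966 → 969969969969KPP966966966966 → (answer).

969969969969969KPP966966966966966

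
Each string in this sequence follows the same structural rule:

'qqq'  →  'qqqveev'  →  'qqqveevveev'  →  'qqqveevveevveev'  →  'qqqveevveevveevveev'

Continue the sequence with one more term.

Every step adds veev to the end: s(k+1) = s(k)·veev.
One more step from qqqveevveevveevveev gives the answer.

qqqveevveevveevveevveev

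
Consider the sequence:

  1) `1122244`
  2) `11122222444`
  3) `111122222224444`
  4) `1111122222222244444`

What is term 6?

The n-th term is n+1 1's then 2n+1 2's then n+1 4's (n = 1, 2, …).
At n = 6 the blocks have lengths 7, 13, 7.

111111122222222222224444444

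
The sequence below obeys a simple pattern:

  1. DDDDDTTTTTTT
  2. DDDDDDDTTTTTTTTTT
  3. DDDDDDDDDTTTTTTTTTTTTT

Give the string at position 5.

DDDDDDDDDDDDDTTTTTTTTTTTTTTTTTTT

Term n consists of 2n+1 D's, followed by 3n+1 T's, where the shown terms are n = 2, 3, 4.
For term 5, n = 6, so the run lengths are 13, 19.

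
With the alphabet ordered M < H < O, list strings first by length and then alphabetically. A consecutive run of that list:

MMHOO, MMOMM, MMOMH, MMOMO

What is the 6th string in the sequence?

MMOHH

Continuing the enumeration 2 steps past MMOMO: MMOMO → MMOHM → (answer).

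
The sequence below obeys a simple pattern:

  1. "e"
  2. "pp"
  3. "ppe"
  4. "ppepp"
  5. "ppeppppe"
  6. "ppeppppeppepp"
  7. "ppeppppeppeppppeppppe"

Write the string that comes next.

From term 3 onward, concatenate the last term with the second-to-last: pp·e = ppe, ppe·pp = ppepp, …
The next term joins ppeppppeppeppppeppppe and ppeppppeppepp.

ppeppppeppeppppeppppeppeppppeppepp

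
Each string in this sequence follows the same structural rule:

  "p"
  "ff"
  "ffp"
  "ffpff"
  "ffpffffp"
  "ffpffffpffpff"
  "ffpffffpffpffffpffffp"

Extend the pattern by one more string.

This is a Fibonacci-style word recurrence s(k) = s(k−1)·s(k−2): e.g. ff·p = ffp.
So term 8 is ffpffffpffpffffpffffp·ffpffffpffpff.

ffpffffpffpffffpffffpffpffffpffpff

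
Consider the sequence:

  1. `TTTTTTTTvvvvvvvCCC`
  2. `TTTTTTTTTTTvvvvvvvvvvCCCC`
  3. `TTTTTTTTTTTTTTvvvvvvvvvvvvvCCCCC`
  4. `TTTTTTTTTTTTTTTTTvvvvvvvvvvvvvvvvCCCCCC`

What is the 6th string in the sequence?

Term n consists of 3n+2 T's, followed by 3n+1 v's, followed by n+1 C's, where the shown terms are n = 2, 3, 4, 5.
Setting n = 7 gives 23, 22, 8 characters in each block.

TTTTTTTTTTTTTTTTTTTTTTTvvvvvvvvvvvvvvvvvvvvvvCCCCCCCC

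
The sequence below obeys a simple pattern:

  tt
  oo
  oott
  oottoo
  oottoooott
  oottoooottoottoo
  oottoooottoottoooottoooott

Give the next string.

Each term (from the third on) is the previous term followed by the one before it: term 3 = oo·tt = oott.
Continuing: oottoooottoottoooottoooott · oottoooottoottoo gives term 8.

oottoooottoottoooottoooottoottoooottoottoo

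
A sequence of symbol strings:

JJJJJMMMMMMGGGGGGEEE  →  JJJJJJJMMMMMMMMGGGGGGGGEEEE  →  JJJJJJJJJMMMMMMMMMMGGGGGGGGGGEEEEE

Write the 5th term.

JJJJJJJJJJJJJMMMMMMMMMMMMMMGGGGGGGGGGGGGGEEEEEEE

Reading off run lengths: J runs 5, 7, 9; M runs 6, 8, 10; G runs 6, 8, 10; E runs 3, 4, 5 — each is linear in n, where the shown terms are n = 3, 4, 5.
At n = 7 the blocks have lengths 13, 14, 14, 7.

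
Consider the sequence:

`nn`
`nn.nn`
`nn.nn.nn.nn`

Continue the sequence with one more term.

nn.nn.nn.nn.nn.nn.nn.nn

Every step duplicates the string with '.' between the halves.
So the next term is two copies of nn.nn.nn.nn with '.' between the halves.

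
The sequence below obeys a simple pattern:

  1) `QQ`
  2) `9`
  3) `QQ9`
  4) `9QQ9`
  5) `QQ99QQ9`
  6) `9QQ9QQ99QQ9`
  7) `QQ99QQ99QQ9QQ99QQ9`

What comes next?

From term 3 onward, concatenate the second-to-last term with the last: QQ·9 = QQ9, 9·QQ9 = 9QQ9, …
Continuing: 9QQ9QQ99QQ9 · QQ99QQ99QQ9QQ99QQ9 gives term 8.

9QQ9QQ99QQ9QQ99QQ99QQ9QQ99QQ9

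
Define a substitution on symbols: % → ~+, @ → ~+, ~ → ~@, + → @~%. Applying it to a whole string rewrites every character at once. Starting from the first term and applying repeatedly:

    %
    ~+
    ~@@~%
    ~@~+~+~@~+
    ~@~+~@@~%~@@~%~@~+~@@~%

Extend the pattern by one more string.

Rewriting the 23 symbols of ~@~+~@@~%~@@~%~@~+~@@~% one by one yields ~@ ~+ ~@ @~% ~@ ~+ ~+ ~@ ~+ ~@ ~+ ~+ ~@ ~+ ~@ ~+ ~@ @~% ~@ ~+ ~+ ~@ ~+; concatenated:

~@~+~@@~%~@~+~+~@~+~@~+~+~@~+~@~+~@@~%~@~+~+~@~+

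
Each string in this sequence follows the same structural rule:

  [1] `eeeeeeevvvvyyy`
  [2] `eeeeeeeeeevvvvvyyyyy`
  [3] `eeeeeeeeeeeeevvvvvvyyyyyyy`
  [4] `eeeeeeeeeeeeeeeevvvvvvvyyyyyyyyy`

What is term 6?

Reading off run lengths: e runs 7, 10, 13, 16; v runs 4, 5, 6, 7; y runs 3, 5, 7, 9 — each is linear in n, where the shown terms are n = 2, 3, 4, 5.
At n = 7 the blocks have lengths 22, 9, 13.

eeeeeeeeeeeeeeeeeeeeeevvvvvvvvvyyyyyyyyyyyyy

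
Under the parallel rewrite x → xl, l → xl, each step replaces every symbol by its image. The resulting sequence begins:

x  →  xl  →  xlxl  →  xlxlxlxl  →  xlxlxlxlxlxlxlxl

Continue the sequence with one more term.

Rewriting the 16 symbols of xlxlxlxlxlxlxlxl one by one yields xl xl xl xl xl xl xl xl xl xl xl xl xl xl xl xl; concatenated:

xlxlxlxlxlxlxlxlxlxlxlxlxlxlxlxl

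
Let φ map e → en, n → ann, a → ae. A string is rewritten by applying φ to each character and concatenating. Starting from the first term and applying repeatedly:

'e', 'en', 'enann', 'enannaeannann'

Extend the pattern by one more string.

enannaeannannaeenaeannannaeannann

Replace each of the 13 characters of enannaeannann in place — en ann ae ann ann ae en ae ann ann ae ann ann — and concatenate.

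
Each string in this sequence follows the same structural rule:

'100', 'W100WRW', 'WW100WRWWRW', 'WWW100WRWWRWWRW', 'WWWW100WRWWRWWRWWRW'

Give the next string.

Each term wraps the previous one in W on the left and WRW on the right.
So the next term is W·WWWW100WRWWRWWRWWRW·WRW.

WWWWW100WRWWRWWRWWRWWRW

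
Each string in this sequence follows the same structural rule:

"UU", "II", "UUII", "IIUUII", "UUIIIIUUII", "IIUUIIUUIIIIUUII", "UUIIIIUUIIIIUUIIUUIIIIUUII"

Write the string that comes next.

IIUUIIUUIIIIUUIIUUIIIIUUIIIIUUIIUUIIIIUUII

This is a Fibonacci-style word recurrence s(k) = s(k−2)·s(k−1): e.g. UU·II = UUII.
Continuing: IIUUIIUUIIIIUUII · UUIIIIUUIIIIUUIIUUIIIIUUII gives term 8.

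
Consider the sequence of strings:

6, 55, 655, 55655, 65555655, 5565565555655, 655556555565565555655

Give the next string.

Each term (from the third on) is the two preceding terms concatenated in order: term 3 = 6·55 = 655.
The next term joins 5565565555655 and 655556555565565555655.

5565565555655655556555565565555655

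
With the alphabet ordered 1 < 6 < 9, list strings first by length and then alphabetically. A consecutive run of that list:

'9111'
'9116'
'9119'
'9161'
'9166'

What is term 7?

Advancing 2 positions from 9166 through 9166 → 9169 reaches term 7.

9191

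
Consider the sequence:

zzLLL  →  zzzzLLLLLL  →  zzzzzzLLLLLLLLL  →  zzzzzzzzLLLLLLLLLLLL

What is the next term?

Reading off run lengths: z runs 2, 4, 6, 8; L runs 3, 6, 9, 12 — each is linear in n (n = 1, 2, …).
At n = 5 the blocks have lengths 10, 15.

zzzzzzzzzzLLLLLLLLLLLLLLL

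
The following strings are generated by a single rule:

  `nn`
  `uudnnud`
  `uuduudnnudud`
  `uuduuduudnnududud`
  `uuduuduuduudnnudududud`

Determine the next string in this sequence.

s(k+1) = uud·s(k)·ud, so each term gains uud as a prefix and ud as a suffix.
Applying this once more to uuduuduuduudnnudududud:

uuduuduuduuduudnnududududud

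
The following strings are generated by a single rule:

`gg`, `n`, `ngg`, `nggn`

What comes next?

Each term (from the third on) is the previous term followed by the one before it: term 3 = n·gg = ngg.
Continuing: nggn · ngg gives term 5.

nggnngg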